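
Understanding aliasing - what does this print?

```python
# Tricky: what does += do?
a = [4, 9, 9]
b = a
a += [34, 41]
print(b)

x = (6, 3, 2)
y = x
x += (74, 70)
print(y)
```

Key concept: += behavior differs for mutable vs immutable.
Step by step:
`a = [4, 9, 9]` → a = [4, 9, 9]
`b = a` → b = [4, 9, 9] (same object as a)
`a += [34, 41]` → a = [4, 9, 9, 34, 41] (same object as b); b = [4, 9, 9, 34, 41] (same object as a)
`print(b)` → prints [4, 9, 9, 34, 41]
`x = (6, 3, 2)` → x = (6, 3, 2)
`y = x` → y = (6, 3, 2)
`x += (74, 70)` → x = (6, 3, 2, 74, 70)
`print(y)` → prints (6, 3, 2)

Answer:
[4, 9, 9, 34, 41]
(6, 3, 2)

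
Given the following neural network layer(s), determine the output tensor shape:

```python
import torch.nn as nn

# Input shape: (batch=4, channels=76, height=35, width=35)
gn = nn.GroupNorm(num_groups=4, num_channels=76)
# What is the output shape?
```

Input: (4, 76, 35, 35) -> Output: (4, 76, 35, 35)

Answer: (4, 76, 35, 35)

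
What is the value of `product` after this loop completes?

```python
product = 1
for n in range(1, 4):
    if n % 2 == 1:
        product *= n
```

Product of odd numbers 1 to 3
`product` takes the values: 1 → 3

Answer: 3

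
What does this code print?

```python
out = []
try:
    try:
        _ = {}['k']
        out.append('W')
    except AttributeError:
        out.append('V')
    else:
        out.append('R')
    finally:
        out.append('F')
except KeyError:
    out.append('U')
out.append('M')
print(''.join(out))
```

Execution trace: 'F' (finally) → 'U' (outer except KeyError) → 'M' (after the try/except). Output: FUM

Answer: FUM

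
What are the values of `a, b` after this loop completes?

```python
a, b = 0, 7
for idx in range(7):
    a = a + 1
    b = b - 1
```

a goes 0→7, b goes 7→0
`a, b` takes the values: (0, 7) → (1, 7) → (1, 6) → (2, 6) → (2, 5) → (3, 5) → (3, 4) → (4, 4) → (4, 3) → (5, 3) → (5, 2) → (6, 2) → (6, 1) → (7, 1) → (7, 0)

Answer: 7, 0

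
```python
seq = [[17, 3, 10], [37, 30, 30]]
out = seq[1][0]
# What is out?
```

Trace:
`seq = [[17, 3, 10], [37, 30, 30]]` → seq = [[17, 3, 10], [37, 30, 30]]
`out = seq[1][0]` → out = 37
So out = 37

Answer: 37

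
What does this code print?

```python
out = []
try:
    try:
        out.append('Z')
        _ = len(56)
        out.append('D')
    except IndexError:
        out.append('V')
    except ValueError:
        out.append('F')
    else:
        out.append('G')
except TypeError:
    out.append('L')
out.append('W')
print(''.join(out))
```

Execution trace: 'Z' (inner try body) → 'L' (outer except TypeError) → 'W' (after the try/except). Output: ZLW

Answer: ZLW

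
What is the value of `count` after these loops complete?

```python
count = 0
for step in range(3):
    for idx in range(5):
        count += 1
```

3 * 5 = 15
`count` takes the values: 0 → 1 → 2 → 3 → 4 → 5 → 6 → 7 → 8 → 9 → 10 → 11 → 12 → 13 → 14 → 15

Answer: 15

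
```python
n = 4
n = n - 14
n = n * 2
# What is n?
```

Trace:
`n = 4` → n = 4
`n = n - 14` → n = -10
`n = n * 2` → n = -20
So n = -20

Answer: -20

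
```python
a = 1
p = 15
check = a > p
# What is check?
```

Trace:
`a = 1` → a = 1
`p = 15` → p = 15
`check = a > p` → check = False
So check = False

Answer: False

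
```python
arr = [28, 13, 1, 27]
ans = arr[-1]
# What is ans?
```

Trace:
`arr = [28, 13, 1, 27]` → arr = [28, 13, 1, 27]
`ans = arr[-1]` → ans = 27
So ans = 27

Answer: 27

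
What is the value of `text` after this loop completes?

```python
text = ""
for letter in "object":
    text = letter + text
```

Reverse 'object'
`text` takes the values: "" → "o" → "bo" → "jbo" → "ejbo" → "cejbo" → "tcejbo"

Answer: "tcejbo"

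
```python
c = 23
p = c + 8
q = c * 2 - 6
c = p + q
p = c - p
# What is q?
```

Trace:
`c = 23` → c = 23
`p = c + 8` → p = 31
`q = c * 2 - 6` → q = 40
`c = p + q` → c = 71
`p = c - p` → p = 40
So q = 40

Answer: 40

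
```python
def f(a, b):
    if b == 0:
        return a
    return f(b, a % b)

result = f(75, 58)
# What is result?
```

f(75, 58) -> f(58, 17) -> f(17, 7) -> f(7, 3) -> f(3, 1) -> f(1, 0) -> 1

Answer: 1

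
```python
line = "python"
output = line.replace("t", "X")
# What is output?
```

Trace:
`line = "python"` → line = 'python'
`output = line.replace("t", "X")` → output = 'pyXhon'
So output = 'pyXhon'

Answer: 'pyXhon'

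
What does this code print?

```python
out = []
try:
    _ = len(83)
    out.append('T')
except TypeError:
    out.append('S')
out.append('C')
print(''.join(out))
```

Execution trace: 'S' (except TypeError) → 'C' (after the try/except). Output: SC

Answer: SC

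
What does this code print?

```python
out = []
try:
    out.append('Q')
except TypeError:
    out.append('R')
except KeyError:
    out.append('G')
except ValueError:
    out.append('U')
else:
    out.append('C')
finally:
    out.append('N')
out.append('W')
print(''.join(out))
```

Execution trace: 'Q' (try body, no exception) → 'C' (else) → 'N' (finally) → 'W' (after the try/except). Output: QCNW

Answer: QCNW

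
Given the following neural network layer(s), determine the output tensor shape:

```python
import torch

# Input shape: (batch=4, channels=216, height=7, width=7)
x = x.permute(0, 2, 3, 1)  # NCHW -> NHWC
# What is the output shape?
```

Input: (4, 216, 7, 7) -> Output: (4, 7, 7, 216)

Answer: (4, 7, 7, 216)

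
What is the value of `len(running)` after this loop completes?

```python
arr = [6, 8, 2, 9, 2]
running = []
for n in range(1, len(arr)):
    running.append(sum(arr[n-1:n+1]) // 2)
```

Number of 2-element averages
`running` takes the values: [] → [7] → [7, 5] → [7, 5, 5] → [7, 5, 5, 5]
So `len(running)` = 4

Answer: 4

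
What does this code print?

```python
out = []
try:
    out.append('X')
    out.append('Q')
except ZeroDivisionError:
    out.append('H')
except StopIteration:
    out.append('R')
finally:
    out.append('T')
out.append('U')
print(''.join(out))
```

Execution trace: 'X' (try body) → 'Q' (try body, no exception) → 'T' (finally) → 'U' (after the try/except). Output: XQTU

Answer: XQTU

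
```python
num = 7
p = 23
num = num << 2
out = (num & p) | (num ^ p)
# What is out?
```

Trace:
`num = 7` → num = 7
`p = 23` → p = 23
`num = num << 2` → num = 28
`out = (num & p) | (num ^ p)` → out = 31
So out = 31

Answer: 31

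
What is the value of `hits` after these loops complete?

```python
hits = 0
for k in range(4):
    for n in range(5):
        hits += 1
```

4 * 5 = 20
`hits` takes the values: 0 → 1 → 2 → 3 → 4 → 5 → 6 → 7 → 8 → 9 → 10 → 11 → 12 → 13 → 14 → 15 → 16 → 17 → 18 → 19 → 20

Answer: 20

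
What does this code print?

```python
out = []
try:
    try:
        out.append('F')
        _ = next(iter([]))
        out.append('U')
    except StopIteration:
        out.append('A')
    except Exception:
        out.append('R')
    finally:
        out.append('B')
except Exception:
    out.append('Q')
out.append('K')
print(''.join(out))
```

Execution trace: 'F' (inner try body) → 'A' (inner except StopIteration) → 'B' (inner finally) → 'K' (after the try/except). Output: FABK

Answer: FABK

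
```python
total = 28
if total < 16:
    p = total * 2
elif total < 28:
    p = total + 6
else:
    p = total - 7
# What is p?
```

Trace:
`total = 28` → total = 28
`if total < 16: ...` → total < 16 is False, total < 28 is False, take else branch → p = 21
So p = 21

Answer: 21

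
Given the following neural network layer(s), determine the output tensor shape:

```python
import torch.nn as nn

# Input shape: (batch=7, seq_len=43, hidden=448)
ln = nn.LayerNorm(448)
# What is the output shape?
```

Input: (7, 43, 448) -> Output: (7, 43, 448)

Answer: (7, 43, 448)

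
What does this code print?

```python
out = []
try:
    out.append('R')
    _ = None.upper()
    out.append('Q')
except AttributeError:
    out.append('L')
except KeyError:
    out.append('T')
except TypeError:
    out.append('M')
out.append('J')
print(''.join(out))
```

Execution trace: 'R' (try body) → 'L' (except AttributeError) → 'J' (after the try/except). Output: RLJ

Answer: RLJ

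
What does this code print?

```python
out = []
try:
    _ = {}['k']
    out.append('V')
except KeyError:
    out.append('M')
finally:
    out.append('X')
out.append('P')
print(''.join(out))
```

Execution trace: 'M' (except KeyError) → 'X' (finally) → 'P' (after the try/except). Output: MXP

Answer: MXP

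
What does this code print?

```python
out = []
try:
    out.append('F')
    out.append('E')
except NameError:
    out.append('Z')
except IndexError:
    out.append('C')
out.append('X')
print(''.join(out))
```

Execution trace: 'F' (try body) → 'E' (try body, no exception) → 'X' (after the try/except). Output: FEX

Answer: FEX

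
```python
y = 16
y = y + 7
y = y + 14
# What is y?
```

Trace:
`y = 16` → y = 16
`y = y + 7` → y = 23
`y = y + 14` → y = 37
So y = 37

Answer: 37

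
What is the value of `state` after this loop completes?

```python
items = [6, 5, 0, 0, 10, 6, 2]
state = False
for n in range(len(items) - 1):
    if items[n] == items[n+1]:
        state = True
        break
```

Check consecutive duplicates in [6, 5, 0, 0, 10, 6, 2]
`state` takes the values: False → True

Answer: True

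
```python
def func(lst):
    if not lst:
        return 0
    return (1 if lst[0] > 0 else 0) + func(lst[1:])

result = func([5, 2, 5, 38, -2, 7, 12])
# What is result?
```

Count of positive elements in [5, 2, 5, 38, -2, 7, 12] = 6

Answer: 6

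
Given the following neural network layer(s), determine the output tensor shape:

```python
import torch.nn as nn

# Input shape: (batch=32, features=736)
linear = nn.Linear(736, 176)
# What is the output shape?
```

Input: (32, 736) -> Output: (32, 176)

Answer: (32, 176)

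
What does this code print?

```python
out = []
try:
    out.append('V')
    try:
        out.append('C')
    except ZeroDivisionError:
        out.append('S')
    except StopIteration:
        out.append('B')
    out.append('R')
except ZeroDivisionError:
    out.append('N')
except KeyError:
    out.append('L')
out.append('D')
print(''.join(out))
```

Execution trace: 'V' (try body) → 'C' (inner try body, no exception) → 'R' (try body, no exception) → 'D' (after the try/except). Output: VCRD

Answer: VCRD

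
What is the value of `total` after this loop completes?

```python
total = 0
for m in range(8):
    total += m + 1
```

Start at 0, add 1 to 8 = 36
`total` takes the values: 0 → 1 → 3 → 6 → 10 → 15 → 21 → 28 → 36

Answer: 36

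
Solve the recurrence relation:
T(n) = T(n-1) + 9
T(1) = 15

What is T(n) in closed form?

Unrolling: T(n) = T(1) + 9·(n-1) = 15 + 9(n-1) = 9n + 6.

Answer: T(n) = 9n + 6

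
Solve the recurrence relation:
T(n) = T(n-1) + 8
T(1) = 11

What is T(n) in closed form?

Unrolling: T(n) = T(1) + 8·(n-1) = 11 + 8(n-1) = 8n + 3.

Answer: T(n) = 8n + 3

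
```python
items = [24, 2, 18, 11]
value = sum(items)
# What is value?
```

Trace:
`items = [24, 2, 18, 11]` → items = [24, 2, 18, 11]
`value = sum(items)` → value = 55
So value = 55

Answer: 55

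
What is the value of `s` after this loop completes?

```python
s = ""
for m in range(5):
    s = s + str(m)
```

Concatenate digits 0 to 4
`s` takes the values: "" → "0" → "01" → "012" → "0123" → "01234"

Answer: "01234"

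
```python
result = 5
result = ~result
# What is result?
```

Trace:
`result = 5` → result = 5
`result = ~result` → result = -6
So result = -6

Answer: -6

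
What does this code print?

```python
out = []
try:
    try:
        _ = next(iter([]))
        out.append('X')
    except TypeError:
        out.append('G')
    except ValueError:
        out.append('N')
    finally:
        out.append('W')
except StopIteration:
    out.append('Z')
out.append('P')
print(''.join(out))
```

Execution trace: 'W' (finally) → 'Z' (outer except StopIteration) → 'P' (after the try/except). Output: WZP

Answer: WZP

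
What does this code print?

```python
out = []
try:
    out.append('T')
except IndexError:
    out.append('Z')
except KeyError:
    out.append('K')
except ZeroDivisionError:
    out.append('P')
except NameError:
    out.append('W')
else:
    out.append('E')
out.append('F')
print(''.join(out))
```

Execution trace: 'T' (try body, no exception) → 'E' (else) → 'F' (after the try/except). Output: TEF

Answer: TEF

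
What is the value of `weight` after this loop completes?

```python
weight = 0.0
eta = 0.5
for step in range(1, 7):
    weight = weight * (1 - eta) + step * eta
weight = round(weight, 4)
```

Moving average with lr=0.5
`weight` takes the values: 0.0 → 0.5 → 1.25 → 2.125 → 3.0625 → 4.03125 → 5.015625 → 5.0156

Answer: 5.0156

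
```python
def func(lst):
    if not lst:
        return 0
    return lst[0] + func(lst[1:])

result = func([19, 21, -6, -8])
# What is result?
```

19 + 21 + (-6) + (-8) + 0 = 26

Answer: 26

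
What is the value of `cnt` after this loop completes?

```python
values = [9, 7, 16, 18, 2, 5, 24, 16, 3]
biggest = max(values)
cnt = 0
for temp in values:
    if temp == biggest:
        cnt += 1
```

Count of max value 24 in [9, 7, 16, 18, 2, 5, 24, 16, 3]
`cnt` takes the values: 0 → 1

Answer: 1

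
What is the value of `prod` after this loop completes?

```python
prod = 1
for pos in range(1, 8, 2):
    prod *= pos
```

Product of 1, 3, 5, ... up to 7
`prod` takes the values: 1 → 3 → 15 → 105

Answer: 105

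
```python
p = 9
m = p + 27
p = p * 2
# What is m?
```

Trace:
`p = 9` → p = 9
`m = p + 27` → m = 36
`p = p * 2` → p = 18
So m = 36

Answer: 36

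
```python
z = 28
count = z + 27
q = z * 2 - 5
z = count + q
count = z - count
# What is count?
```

Trace:
`z = 28` → z = 28
`count = z + 27` → count = 55
`q = z * 2 - 5` → q = 51
`z = count + q` → z = 106
`count = z - count` → count = 51
So count = 51

Answer: 51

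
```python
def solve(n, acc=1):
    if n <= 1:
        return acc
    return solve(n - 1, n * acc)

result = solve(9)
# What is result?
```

Accumulator trace (n, acc): (9, 1) -> (8, 9) -> (7, 72) -> (6, 504) -> (5, 3024) -> (4, 15120) -> (3, 60480) -> (2, 181440) -> (1, 362880) -> return 362880

Answer: 362880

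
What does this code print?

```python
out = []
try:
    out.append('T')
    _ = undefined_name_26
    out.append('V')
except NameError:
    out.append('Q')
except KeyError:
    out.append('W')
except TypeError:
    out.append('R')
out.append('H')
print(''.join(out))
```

Execution trace: 'T' (try body) → 'Q' (except NameError) → 'H' (after the try/except). Output: TQH

Answer: TQH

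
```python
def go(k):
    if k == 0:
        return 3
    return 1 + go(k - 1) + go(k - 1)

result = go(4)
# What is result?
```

go(k) = 1 + 2·go(k-1), go(0)=3. Closed form: (3+1)·2^4 - 1 = 63.

Answer: 63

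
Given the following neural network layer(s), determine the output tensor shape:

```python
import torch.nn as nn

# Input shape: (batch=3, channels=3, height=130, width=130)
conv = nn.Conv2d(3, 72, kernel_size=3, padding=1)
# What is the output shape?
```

Input: (3, 3, 130, 130) -> Output: (3, 72, 130, 130)

Answer: (3, 72, 130, 130)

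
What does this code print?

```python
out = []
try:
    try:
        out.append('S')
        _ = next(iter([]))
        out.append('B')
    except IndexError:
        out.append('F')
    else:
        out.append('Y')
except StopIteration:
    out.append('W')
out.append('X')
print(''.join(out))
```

Execution trace: 'S' (try body) → 'W' (outer except StopIteration) → 'X' (after the try/except). Output: SWX

Answer: SWX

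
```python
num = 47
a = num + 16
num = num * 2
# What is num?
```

Trace:
`num = 47` → num = 47
`a = num + 16` → a = 63
`num = num * 2` → num = 94
So num = 94

Answer: 94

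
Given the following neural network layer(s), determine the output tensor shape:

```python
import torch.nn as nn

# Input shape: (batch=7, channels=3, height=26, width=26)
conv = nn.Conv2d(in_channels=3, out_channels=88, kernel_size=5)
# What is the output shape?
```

Input: (7, 3, 26, 26) -> Output: (7, 88, 22, 22)

Answer: (7, 88, 22, 22)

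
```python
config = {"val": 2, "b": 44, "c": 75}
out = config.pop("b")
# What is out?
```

Trace:
`config = {"val": 2, "b": 44, "c": 75}` → config = {'val': 2, 'b': 44, 'c': 75}
`out = config.pop("b")` → config = {'val': 2, 'c': 75}; out = 44
So out = 44

Answer: 44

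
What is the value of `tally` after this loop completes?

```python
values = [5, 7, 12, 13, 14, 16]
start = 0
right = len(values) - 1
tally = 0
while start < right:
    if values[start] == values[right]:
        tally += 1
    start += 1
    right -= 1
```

Count matching pairs from ends
`tally` takes the values: 0

Answer: 0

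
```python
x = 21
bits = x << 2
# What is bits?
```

Trace:
`x = 21` → x = 21
`bits = x << 2` → bits = 84
So bits = 84

Answer: 84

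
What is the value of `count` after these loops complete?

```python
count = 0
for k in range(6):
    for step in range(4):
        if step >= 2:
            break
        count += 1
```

Inner breaks at 2, outer runs 6 times
`count` takes the values: 0 → 1 → 2 → 3 → 4 → 5 → 6 → 7 → 8 → 9 → 10 → 11 → 12

Answer: 12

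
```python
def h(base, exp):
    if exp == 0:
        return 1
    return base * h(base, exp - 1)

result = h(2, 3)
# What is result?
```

h(2, 3) = 2 * 2 * 2 = 8

Answer: 8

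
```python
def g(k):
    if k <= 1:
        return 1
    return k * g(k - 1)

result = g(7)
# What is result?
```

g(7) = 7 * 6 * 5 * 4 * 3 * 2 * 1 = 5040

Answer: 5040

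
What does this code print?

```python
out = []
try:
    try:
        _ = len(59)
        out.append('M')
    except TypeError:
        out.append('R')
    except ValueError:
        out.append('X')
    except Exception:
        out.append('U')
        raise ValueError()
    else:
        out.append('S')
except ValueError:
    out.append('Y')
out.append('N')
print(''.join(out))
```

Execution trace: 'R' (inner except TypeError) → 'N' (after the try/except). Output: RN

Answer: RN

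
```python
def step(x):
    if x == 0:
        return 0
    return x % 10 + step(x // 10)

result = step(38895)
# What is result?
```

Sum of digits of 38895: 5 + 9 + 8 + 8 + 3 = 33

Answer: 33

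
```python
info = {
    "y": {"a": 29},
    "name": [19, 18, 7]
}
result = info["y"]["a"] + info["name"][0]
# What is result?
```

Trace:
`info = { ...` → info = {'y': {'a': 29}, 'name': [19, 18, 7]}
`result = info["y"]["a"] + info["name"][0]` → result = 48
So result = 48

Answer: 48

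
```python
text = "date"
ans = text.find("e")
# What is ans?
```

Trace:
`text = "date"` → text = 'date'
`ans = text.find("e")` → ans = 3
So ans = 3

Answer: 3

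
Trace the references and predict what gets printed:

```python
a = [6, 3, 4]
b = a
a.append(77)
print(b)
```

Key concept: basic list aliasing.
Step by step:
`a = [6, 3, 4]` → a = [6, 3, 4]
`b = a` → b = [6, 3, 4] (same object as a)
`a.append(77)` → a = [6, 3, 4, 77] (same object as b); b = [6, 3, 4, 77] (same object as a)
`print(b)` → prints [6, 3, 4, 77]

Answer: [6, 3, 4, 77]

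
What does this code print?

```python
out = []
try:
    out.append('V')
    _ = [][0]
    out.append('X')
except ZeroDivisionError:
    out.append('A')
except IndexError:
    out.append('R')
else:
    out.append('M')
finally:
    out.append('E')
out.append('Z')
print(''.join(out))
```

Execution trace: 'V' (try body) → 'R' (except IndexError) → 'E' (finally) → 'Z' (after the try/except). Output: VREZ

Answer: VREZ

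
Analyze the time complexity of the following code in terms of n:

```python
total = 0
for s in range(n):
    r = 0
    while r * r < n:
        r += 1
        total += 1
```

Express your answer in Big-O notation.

Each loop level contributes: n × √n. Multiplying the contributions gives O(n√n).

Answer: O(n√n)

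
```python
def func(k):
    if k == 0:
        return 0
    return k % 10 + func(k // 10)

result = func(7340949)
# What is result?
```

Sum of digits of 7340949: 9 + 4 + 9 + 0 + 4 + 3 + 7 = 36

Answer: 36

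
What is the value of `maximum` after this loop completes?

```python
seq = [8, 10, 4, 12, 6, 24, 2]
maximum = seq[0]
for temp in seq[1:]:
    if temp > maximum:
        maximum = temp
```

Maximum of [8, 10, 4, 12, 6, 24, 2]
`maximum` takes the values: 8 → 10 → 12 → 24

Answer: 24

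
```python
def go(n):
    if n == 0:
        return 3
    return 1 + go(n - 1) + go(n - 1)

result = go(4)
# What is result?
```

go(n) = 1 + 2·go(n-1), go(0)=3. Closed form: (3+1)·2^4 - 1 = 63.

Answer: 63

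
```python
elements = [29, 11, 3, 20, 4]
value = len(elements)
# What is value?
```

Trace:
`elements = [29, 11, 3, 20, 4]` → elements = [29, 11, 3, 20, 4]
`value = len(elements)` → value = 5
So value = 5

Answer: 5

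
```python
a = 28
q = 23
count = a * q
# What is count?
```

Trace:
`a = 28` → a = 28
`q = 23` → q = 23
`count = a * q` → count = 644
So count = 644

Answer: 644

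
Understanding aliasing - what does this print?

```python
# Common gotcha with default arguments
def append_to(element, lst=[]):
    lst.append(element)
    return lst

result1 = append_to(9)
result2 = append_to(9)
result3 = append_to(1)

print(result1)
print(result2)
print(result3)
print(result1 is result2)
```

Key concept: mutable default argument gotcha.
Step by step:
`result1 = append_to(9)` → result1 = [9]
`result2 = append_to(9)` → result1 = [9, 9] (same object as result2); result2 = [9, 9] (same object as result1)
`result3 = append_to(1)` → result1 = [9, 9, 1] (same object as result2, result3); result2 = [9, 9, 1] (same object as result1, result3); result3 = [9, 9, 1] (same object as result1, result2)
`print(result1)` → prints [9, 9, 1]
`print(result2)` → prints [9, 9, 1]
`print(result3)` → prints [9, 9, 1]
`print(result1 is result2)` → prints True

Answer:
[9, 9, 1]
[9, 9, 1]
[9, 9, 1]
True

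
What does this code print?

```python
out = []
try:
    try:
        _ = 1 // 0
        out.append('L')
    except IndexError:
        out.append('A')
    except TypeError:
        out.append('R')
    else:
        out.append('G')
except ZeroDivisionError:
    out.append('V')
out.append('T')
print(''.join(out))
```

Execution trace: 'V' (outer except ZeroDivisionError) → 'T' (after the try/except). Output: VT

Answer: VT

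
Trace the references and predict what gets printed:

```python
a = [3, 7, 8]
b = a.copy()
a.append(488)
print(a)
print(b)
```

Key concept: list.copy() creates independent copy.
Step by step:
`a = [3, 7, 8]` → a = [3, 7, 8]
`b = a.copy()` → b = [3, 7, 8]
`a.append(488)` → a = [3, 7, 8, 488]
`print(a)` → prints [3, 7, 8, 488]
`print(b)` → prints [3, 7, 8]

Answer:
[3, 7, 8, 488]
[3, 7, 8]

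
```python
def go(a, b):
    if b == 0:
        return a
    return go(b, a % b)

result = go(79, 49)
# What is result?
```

go(79, 49) -> go(49, 30) -> go(30, 19) -> go(19, 11) -> go(11, 8) -> go(8, 3) -> go(3, 2) -> go(2, 1) -> go(1, 0) -> 1

Answer: 1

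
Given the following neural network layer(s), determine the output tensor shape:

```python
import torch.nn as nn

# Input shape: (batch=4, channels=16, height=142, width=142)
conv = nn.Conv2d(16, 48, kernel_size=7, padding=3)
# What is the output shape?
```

Input: (4, 16, 142, 142) -> Output: (4, 48, 142, 142)

Answer: (4, 48, 142, 142)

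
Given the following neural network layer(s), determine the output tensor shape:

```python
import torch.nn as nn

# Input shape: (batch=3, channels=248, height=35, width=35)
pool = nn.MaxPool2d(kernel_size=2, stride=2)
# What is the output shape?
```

Input: (3, 248, 35, 35) -> Output: (3, 248, 17, 17)

Answer: (3, 248, 17, 17)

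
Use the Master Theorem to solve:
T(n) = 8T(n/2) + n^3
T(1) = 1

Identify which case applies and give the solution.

a=8, b=2, f(n)=n^3. log_2(8) = 3. Since c=3 = 3, Case 2 applies: T(n) = Θ(n^log_b(a) · log n) = O(n^3 log n).

Answer: O(n^3 log n) - Case 2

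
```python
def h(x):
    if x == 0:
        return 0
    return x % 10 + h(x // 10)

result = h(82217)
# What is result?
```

Sum of digits of 82217: 7 + 1 + 2 + 2 + 8 = 20

Answer: 20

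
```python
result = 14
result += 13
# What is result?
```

Trace:
`result = 14` → result = 14
`result += 13` → result = 27
So result = 27

Answer: 27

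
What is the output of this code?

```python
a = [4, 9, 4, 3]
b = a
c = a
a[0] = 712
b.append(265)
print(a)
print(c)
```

Key concept: multiple aliases.
Step by step:
`a = [4, 9, 4, 3]` → a = [4, 9, 4, 3]
`b = a` → b = [4, 9, 4, 3] (same object as a)
`c = a` → c = [4, 9, 4, 3] (same object as a, b)
`a[0] = 712` → a = [712, 9, 4, 3] (same object as b, c); b = [712, 9, 4, 3] (same object as a, c); c = [712, 9, 4, 3] (same object as a, b)
`b.append(265)` → a = [712, 9, 4, 3, 265] (same object as b, c); b = [712, 9, 4, 3, 265] (same object as a, c); c = [712, 9, 4, 3, 265] (same object as a, b)
`print(a)` → prints [712, 9, 4, 3, 265]
`print(c)` → prints [712, 9, 4, 3, 265]

Answer:
[712, 9, 4, 3, 265]
[712, 9, 4, 3, 265]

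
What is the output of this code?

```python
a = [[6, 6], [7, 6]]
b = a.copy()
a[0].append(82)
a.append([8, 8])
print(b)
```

Key concept: shallow copy with nested lists.
Step by step:
`a = [[6, 6], [7, 6]]` → a = [[6, 6], [7, 6]]
`b = a.copy()` → b = [[6, 6], [7, 6]]
`a[0].append(82)` → a = [[6, 6, 82], [7, 6]]; b = [[6, 6, 82], [7, 6]]
`a.append([8, 8])` → a = [[6, 6, 82], [7, 6], [8, 8]]
`print(b)` → prints [[6, 6, 82], [7, 6]]

Answer: [[6, 6, 82], [7, 6]]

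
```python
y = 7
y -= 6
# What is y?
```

Trace:
`y = 7` → y = 7
`y -= 6` → y = 1
So y = 1

Answer: 1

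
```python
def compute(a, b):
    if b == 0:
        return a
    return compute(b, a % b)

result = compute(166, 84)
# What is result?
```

compute(166, 84) -> compute(84, 82) -> compute(82, 2) -> compute(2, 0) -> 2

Answer: 2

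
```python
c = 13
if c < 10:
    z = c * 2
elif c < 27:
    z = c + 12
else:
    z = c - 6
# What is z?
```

Trace:
`c = 13` → c = 13
`if c < 10: ...` → c < 10 is False, c < 27 is True → z = 25
So z = 25

Answer: 25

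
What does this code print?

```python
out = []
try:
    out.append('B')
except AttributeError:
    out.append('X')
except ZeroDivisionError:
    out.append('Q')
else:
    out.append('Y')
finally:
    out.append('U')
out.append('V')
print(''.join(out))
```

Execution trace: 'B' (try body, no exception) → 'Y' (else) → 'U' (finally) → 'V' (after the try/except). Output: BYUV

Answer: BYUV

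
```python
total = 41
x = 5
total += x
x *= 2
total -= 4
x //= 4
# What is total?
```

Trace:
`total = 41` → total = 41
`x = 5` → x = 5
`total += x` → total = 46
`x *= 2` → x = 10
`total -= 4` → total = 42
`x //= 4` → x = 2
So total = 42

Answer: 42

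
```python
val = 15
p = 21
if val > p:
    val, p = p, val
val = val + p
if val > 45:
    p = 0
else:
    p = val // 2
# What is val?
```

Trace:
`val = 15` → val = 15
`p = 21` → p = 21
`if val > p: ...` → val > p is False → no variable changes
`val = val + p` → val = 36
`if val > 45: ...` → val > 45 is False, take else branch → p = 18
So val = 36

Answer: 36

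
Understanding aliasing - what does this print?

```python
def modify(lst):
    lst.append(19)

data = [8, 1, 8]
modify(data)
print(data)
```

Key concept: function modifies passed list.
Step by step:
`data = [8, 1, 8]` → data = [8, 1, 8]
`modify(data)` → data = [8, 1, 8, 19]
`print(data)` → prints [8, 1, 8, 19]

Answer: [8, 1, 8, 19]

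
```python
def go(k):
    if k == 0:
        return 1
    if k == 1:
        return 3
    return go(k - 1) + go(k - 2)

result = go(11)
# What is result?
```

Build up from base cases: go(0)=1, go(1)=3, go(2)=4, go(3)=7, go(4)=11, go(5)=18, go(6)=29, ..., go(11)=322

Answer: 322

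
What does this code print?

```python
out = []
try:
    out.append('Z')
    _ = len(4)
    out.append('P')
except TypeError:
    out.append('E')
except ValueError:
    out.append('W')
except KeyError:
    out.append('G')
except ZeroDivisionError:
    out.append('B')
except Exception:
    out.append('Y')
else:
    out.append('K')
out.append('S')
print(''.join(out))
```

Execution trace: 'Z' (try body) → 'E' (except TypeError) → 'S' (after the try/except). Output: ZES

Answer: ZES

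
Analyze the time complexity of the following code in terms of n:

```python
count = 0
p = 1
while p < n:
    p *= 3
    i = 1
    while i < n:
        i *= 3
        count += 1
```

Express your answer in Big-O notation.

Each loop level contributes: log n × log n. Multiplying the contributions gives O(log² n).

Answer: O(log² n)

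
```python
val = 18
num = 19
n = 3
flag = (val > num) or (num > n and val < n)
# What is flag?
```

Trace:
`val = 18` → val = 18
`num = 19` → num = 19
`n = 3` → n = 3
`flag = (val > num) or (num > n and val < n)` → flag = False
So flag = False

Answer: False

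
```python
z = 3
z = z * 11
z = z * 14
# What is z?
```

Trace:
`z = 3` → z = 3
`z = z * 11` → z = 33
`z = z * 14` → z = 462
So z = 462

Answer: 462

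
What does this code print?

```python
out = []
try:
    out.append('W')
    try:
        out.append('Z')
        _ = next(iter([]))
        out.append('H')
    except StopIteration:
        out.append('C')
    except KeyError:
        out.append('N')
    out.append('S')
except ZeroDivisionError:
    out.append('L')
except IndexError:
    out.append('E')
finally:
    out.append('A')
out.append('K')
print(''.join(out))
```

Execution trace: 'W' (try body) → 'Z' (inner try body) → 'C' (inner except StopIteration) → 'S' (try body, no exception) → 'A' (finally) → 'K' (after the try/except). Output: WZCSAK

Answer: WZCSAK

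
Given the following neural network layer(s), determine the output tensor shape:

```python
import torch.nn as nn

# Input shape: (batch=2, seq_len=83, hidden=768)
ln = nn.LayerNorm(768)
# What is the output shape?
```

Input: (2, 83, 768) -> Output: (2, 83, 768)

Answer: (2, 83, 768)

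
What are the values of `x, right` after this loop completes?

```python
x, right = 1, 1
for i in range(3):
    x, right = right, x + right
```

Fibonacci: after 3 iterations
`x, right` takes the values: (1, 1) → (1, 2) → (2, 3) → (3, 5)

Answer: 3, 5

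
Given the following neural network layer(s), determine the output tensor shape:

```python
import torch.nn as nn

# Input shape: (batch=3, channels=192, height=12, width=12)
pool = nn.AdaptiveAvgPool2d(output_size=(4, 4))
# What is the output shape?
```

Input: (3, 192, 12, 12) -> Output: (3, 192, 4, 4)

Answer: (3, 192, 4, 4)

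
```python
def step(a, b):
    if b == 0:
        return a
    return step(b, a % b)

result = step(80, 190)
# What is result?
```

step(80, 190) -> step(190, 80) -> step(80, 30) -> step(30, 20) -> step(20, 10) -> step(10, 0) -> 10

Answer: 10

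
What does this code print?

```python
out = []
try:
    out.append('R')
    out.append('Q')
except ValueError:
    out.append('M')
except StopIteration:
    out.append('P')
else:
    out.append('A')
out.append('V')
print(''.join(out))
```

Execution trace: 'R' (try body) → 'Q' (try body, no exception) → 'A' (else) → 'V' (after the try/except). Output: RQAV

Answer: RQAV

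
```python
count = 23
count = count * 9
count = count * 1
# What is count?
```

Trace:
`count = 23` → count = 23
`count = count * 9` → count = 207
`count = count * 1` → count = 207
So count = 207

Answer: 207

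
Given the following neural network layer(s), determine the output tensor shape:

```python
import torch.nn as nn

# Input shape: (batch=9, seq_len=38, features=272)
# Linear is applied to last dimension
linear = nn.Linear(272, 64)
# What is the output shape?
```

Input: (9, 38, 272) -> Output: (9, 38, 64)

Answer: (9, 38, 64)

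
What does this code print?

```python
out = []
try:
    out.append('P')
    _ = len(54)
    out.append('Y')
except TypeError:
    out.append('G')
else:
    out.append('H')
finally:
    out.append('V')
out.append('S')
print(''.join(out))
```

Execution trace: 'P' (try body) → 'G' (except TypeError) → 'V' (finally) → 'S' (after the try/except). Output: PGVS

Answer: PGVS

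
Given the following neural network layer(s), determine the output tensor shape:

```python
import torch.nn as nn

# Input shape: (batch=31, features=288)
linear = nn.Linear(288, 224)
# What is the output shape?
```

Input: (31, 288) -> Output: (31, 224)

Answer: (31, 224)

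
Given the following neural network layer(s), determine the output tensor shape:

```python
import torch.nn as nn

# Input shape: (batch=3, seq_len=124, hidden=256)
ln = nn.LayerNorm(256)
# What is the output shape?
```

Input: (3, 124, 256) -> Output: (3, 124, 256)

Answer: (3, 124, 256)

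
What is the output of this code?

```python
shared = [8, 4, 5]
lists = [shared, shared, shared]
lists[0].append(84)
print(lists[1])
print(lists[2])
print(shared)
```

Key concept: list of same reference.
Step by step:
`shared = [8, 4, 5]` → shared = [8, 4, 5]
`lists = [shared, shared, shared]` → lists = [[8, 4, 5], [8, 4, 5], [8, 4, 5]]
`lists[0].append(84)` → shared = [8, 4, 5, 84]; lists = [[8, 4, 5, 84], [8, 4, 5, 84], [8, 4, 5, 84]]
`print(lists[1])` → prints [8, 4, 5, 84]
`print(lists[2])` → prints [8, 4, 5, 84]
`print(shared)` → prints [8, 4, 5, 84]

Answer:
[8, 4, 5, 84]
[8, 4, 5, 84]
[8, 4, 5, 84]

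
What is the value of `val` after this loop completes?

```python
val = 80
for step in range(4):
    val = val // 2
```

Halve 4 times: 80 // 2^4 = 5
`val` takes the values: 80 → 40 → 20 → 10 → 5

Answer: 5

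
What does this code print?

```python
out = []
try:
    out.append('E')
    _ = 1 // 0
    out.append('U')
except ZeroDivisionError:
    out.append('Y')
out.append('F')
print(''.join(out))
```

Execution trace: 'E' (try body) → 'Y' (except ZeroDivisionError) → 'F' (after the try/except). Output: EYF

Answer: EYF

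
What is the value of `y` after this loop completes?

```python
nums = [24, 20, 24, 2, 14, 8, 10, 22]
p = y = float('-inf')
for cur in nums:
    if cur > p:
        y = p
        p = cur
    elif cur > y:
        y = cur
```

Second largest (with repeats) in [24, 20, 24, 2, 14, 8, 10, 22]
`y` takes the values: -inf → 20 → 24

Answer: 24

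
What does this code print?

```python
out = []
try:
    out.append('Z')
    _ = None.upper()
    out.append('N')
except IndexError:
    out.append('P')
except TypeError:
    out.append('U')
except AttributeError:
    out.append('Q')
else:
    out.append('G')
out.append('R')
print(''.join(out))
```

Execution trace: 'Z' (try body) → 'Q' (except AttributeError) → 'R' (after the try/except). Output: ZQR

Answer: ZQR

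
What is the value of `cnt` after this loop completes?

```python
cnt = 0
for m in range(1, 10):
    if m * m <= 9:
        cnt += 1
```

Count numbers where m² ≤ 9
`cnt` takes the values: 0 → 1 → 2 → 3

Answer: 3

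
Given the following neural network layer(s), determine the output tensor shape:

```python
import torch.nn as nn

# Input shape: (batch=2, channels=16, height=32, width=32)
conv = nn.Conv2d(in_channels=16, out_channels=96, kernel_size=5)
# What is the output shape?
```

Input: (2, 16, 32, 32) -> Output: (2, 96, 28, 28)

Answer: (2, 96, 28, 28)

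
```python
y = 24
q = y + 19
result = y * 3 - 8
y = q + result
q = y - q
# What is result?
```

Trace:
`y = 24` → y = 24
`q = y + 19` → q = 43
`result = y * 3 - 8` → result = 64
`y = q + result` → y = 107
`q = y - q` → q = 64
So result = 64

Answer: 64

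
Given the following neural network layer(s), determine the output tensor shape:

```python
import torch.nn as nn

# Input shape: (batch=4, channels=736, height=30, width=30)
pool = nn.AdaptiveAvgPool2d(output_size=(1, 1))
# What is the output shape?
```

Input: (4, 736, 30, 30) -> Output: (4, 736, 1, 1)

Answer: (4, 736, 1, 1)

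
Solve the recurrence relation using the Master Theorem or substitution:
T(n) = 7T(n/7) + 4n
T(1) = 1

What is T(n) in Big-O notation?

By Master Theorem: a=7, b=7, f(n)=4n. Since log_7(7) = 1 and f(n) = Θ(n^1), Case 2 applies. T(n) = O(n log n).

Answer: O(n log n)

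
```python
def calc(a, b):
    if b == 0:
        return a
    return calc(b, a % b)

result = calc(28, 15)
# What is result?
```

calc(28, 15) -> calc(15, 13) -> calc(13, 2) -> calc(2, 1) -> calc(1, 0) -> 1

Answer: 1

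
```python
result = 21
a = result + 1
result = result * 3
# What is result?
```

Trace:
`result = 21` → result = 21
`a = result + 1` → a = 22
`result = result * 3` → result = 63
So result = 63

Answer: 63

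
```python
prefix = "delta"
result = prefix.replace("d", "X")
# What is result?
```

Trace:
`prefix = "delta"` → prefix = 'delta'
`result = prefix.replace("d", "X")` → result = 'Xelta'
So result = 'Xelta'

Answer: 'Xelta'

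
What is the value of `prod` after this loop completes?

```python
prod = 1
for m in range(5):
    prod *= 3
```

3^5 = 243
`prod` takes the values: 1 → 3 → 9 → 27 → 81 → 243

Answer: 243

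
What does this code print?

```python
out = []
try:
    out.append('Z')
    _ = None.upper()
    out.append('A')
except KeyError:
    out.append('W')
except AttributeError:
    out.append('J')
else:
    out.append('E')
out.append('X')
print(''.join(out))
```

Execution trace: 'Z' (try body) → 'J' (except AttributeError) → 'X' (after the try/except). Output: ZJX

Answer: ZJX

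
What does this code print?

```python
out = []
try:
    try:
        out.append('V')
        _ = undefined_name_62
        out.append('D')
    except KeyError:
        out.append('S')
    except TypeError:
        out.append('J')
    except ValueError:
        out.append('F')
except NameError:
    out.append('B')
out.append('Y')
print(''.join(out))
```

Execution trace: 'V' (try body) → 'B' (outer except NameError) → 'Y' (after the try/except). Output: VBY

Answer: VBY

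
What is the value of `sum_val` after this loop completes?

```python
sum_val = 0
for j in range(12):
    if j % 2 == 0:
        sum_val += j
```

Sum of even numbers 0 to 11
`sum_val` takes the values: 0 → 2 → 6 → 12 → 20 → 30

Answer: 30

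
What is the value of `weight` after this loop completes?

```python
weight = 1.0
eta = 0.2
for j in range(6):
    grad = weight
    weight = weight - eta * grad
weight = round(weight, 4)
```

Gradient descent: w = 1.0 * (1 - 0.2)^6
`weight` takes the values: 1.0 → 0.8 → 0.64 → 0.512 → 0.4096 → 0.32768 → 0.262144 → 0.2621

Answer: 0.2621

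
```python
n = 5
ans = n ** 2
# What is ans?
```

Trace:
`n = 5` → n = 5
`ans = n ** 2` → ans = 25
So ans = 25

Answer: 25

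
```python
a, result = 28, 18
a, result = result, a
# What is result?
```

Trace:
`a, result = 28, 18` → a = 28; result = 18
`a, result = result, a` → a = 18; result = 28
So result = 28

Answer: 28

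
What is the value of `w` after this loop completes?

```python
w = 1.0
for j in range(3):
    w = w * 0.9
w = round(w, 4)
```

Exponential decay: 1.0 * 0.9^3
`w` takes the values: 1.0 → 0.9 → 0.81 → 0.729

Answer: 0.729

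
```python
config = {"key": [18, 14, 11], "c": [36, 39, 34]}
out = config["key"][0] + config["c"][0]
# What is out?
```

Trace:
`config = {"key": [18, 14, 11], "c": [36, 39, 34]}` → config = {'key': [18, 14, 11], 'c': [36, 39, 34]}
`out = config["key"][0] + config["c"][0]` → out = 54
So out = 54

Answer: 54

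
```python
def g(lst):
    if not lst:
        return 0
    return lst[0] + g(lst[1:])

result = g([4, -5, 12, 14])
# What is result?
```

4 + (-5) + 12 + 14 + 0 = 25

Answer: 25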